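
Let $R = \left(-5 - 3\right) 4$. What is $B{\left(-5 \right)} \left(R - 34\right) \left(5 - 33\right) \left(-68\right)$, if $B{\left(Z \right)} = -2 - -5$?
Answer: $-376992$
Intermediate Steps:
$R = -32$ ($R = \left(-8\right) 4 = -32$)
$B{\left(Z \right)} = 3$ ($B{\left(Z \right)} = -2 + 5 = 3$)
$B{\left(-5 \right)} \left(R - 34\right) \left(5 - 33\right) \left(-68\right) = 3 \left(-32 - 34\right) \left(5 - 33\right) \left(-68\right) = 3 \left(\left(-66\right) \left(-28\right)\right) \left(-68\right) = 3 \cdot 1848 \left(-68\right) = 5544 \left(-68\right) = -376992$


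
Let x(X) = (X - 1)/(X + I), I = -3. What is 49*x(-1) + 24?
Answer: 97/2 ≈ 48.500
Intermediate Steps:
x(X) = (-1 + X)/(-3 + X) (x(X) = (X - 1)/(X - 3) = (-1 + X)/(-3 + X))
49*x(-1) + 24 = 49*((-1 - 1)/(-3 - 1)) + 24 = 49*(-2/(-4)) + 24 = 49*(-¼*(-2)) + 24 = 49*(½) + 24 = 49/2 + 24 = 97/2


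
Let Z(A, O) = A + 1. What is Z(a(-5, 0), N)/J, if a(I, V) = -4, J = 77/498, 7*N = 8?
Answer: -1494/77 ≈ -19.403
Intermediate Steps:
N = 8/7 (N = (⅐)*8 = 8/7 ≈ 1.1429)
J = 77/498 (J = 77*(1/498) = 77/498 ≈ 0.15462)
Z(A, O) = 1 + A
Z(a(-5, 0), N)/J = (1 - 4)/(77/498) = -3*498/77 = -1494/77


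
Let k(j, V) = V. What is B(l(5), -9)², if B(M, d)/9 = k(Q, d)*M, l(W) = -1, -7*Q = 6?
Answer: 6561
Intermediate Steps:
Q = -6/7 (Q = -⅐*6 = -6/7 ≈ -0.85714)
B(M, d) = 9*M*d (B(M, d) = 9*(d*M) = 9*(M*d) = 9*M*d)
B(l(5), -9)² = (9*(-1)*(-9))² = 81² = 6561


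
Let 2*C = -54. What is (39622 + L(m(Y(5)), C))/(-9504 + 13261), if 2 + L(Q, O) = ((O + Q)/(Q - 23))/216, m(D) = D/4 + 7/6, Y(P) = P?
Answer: 2113806535/200443464 ≈ 10.546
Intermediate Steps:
C = -27 (C = (1/2)*(-54) = -27)
m(D) = 7/6 + D/4 (m(D) = D*(1/4) + 7*(1/6) = D/4 + 7/6 = 7/6 + D/4)
L(Q, O) = -2 + (O + Q)/(216*(-23 + Q)) (L(Q, O) = -2 + ((O + Q)/(Q - 23))/216 = -2 + ((O + Q)/(-23 + Q))*(1/216) = -2 + (O + Q)/(216*(-23 + Q)))
(39622 + L(m(Y(5)), C))/(-9504 + 13261) = (39622 + (9936 - 27 - 431*(7/6 + (1/4)*5))/(216*(-23 + (7/6 + (1/4)*5))))/(-9504 + 13261) = (39622 + (9936 - 27 - 431*(7/6 + 5/4))/(216*(-23 + (7/6 + 5/4))))/3757 = (39622 + (9936 - 27 - 431*29/12)/(216*(-23 + 29/12)))*(1/3757) = (39622 + (9936 - 27 - 12499/12)/(216*(-247/12)))*(1/3757) = (39622 + (1/216)*(-12/247)*(106409/12))*(1/3757) = (39622 - 106409/53352)*(1/3757) = (2113806535/53352)*(1/3757) = 2113806535/200443464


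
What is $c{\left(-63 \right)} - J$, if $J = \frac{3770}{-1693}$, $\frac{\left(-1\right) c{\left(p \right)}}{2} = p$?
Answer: $\frac{217088}{1693} \approx 128.23$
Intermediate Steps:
$c{\left(p \right)} = - 2 p$
$J = - \frac{3770}{1693}$ ($J = 3770 \left(- \frac{1}{1693}\right) = - \frac{3770}{1693} \approx -2.2268$)
$c{\left(-63 \right)} - J = \left(-2\right) \left(-63\right) - - \frac{3770}{1693} = 126 + \frac{3770}{1693} = \frac{217088}{1693}$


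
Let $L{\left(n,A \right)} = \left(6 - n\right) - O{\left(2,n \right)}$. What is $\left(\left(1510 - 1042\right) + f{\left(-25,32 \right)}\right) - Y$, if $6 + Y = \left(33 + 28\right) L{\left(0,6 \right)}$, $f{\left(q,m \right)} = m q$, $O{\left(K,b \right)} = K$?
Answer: $-570$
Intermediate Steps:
$L{\left(n,A \right)} = 4 - n$ ($L{\left(n,A \right)} = \left(6 - n\right) - 2 = 4 - n$)
$Y = 238$ ($Y = -6 + \left(33 + 28\right) \left(4 - 0\right) = -6 + 61 \left(4 + 0\right) = -6 + 61 \cdot 4 = -6 + 244 = 238$)
$\left(\left(1510 - 1042\right) + f{\left(-25,32 \right)}\right) - Y = \left(\left(1510 - 1042\right) + 32 \left(-25\right)\right) - 238 = \left(468 - 800\right) - 238 = -332 - 238 = -570$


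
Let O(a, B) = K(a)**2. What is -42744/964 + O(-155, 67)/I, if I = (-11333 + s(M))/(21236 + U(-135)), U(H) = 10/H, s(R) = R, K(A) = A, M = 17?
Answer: -1661545774601/36816606 ≈ -45130.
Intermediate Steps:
O(a, B) = a**2
I = -152766/286685 (I = (-11333 + 17)/(21236 + 10/(-135)) = -11316/(21236 + 10*(-1/135)) = -11316/(21236 - 2/27) = -11316/573370/27 = -11316*27/573370 = -152766/286685 ≈ -0.53287)
-42744/964 + O(-155, 67)/I = -42744/964 + (-155)**2/(-152766/286685) = -42744*1/964 + 24025*(-286685/152766) = -10686/241 - 6887607125/152766 = -1661545774601/36816606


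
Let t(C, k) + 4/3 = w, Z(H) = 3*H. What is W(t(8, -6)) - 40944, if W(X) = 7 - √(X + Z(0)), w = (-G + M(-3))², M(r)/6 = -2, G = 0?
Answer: -40937 - 2*√321/3 ≈ -40949.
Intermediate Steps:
M(r) = -12 (M(r) = 6*(-2) = -12)
w = 144 (w = (-1*0 - 12)² = (0 - 12)² = (-12)² = 144)
t(C, k) = 428/3 (t(C, k) = -4/3 + 144 = 428/3)
W(X) = 7 - √X (W(X) = 7 - √(X + 3*0) = 7 - √(X + 0) = 7 - √X)
W(t(8, -6)) - 40944 = (7 - √(428/3)) - 40944 = (7 - 2*√321/3) - 40944 = -40937 - 2*√321/3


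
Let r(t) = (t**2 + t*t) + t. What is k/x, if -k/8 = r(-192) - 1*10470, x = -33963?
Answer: 168176/11321 ≈ 14.855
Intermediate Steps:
r(t) = t + 2*t**2 (r(t) = (t**2 + t**2) + t = 2*t**2 + t = t + 2*t**2)
k = -504528 (k = -8*(-192*(1 + 2*(-192)) - 1*10470) = -8*(-192*(1 - 384) - 10470) = -8*(-192*(-383) - 10470) = -8*(73536 - 10470) = -8*63066 = -504528)
k/x = -504528/(-33963) = -504528*(-1/33963) = 168176/11321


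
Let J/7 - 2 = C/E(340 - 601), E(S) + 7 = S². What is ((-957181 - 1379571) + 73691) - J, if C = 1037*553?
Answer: -154151104777/68114 ≈ -2.2631e+6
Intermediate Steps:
C = 573461
E(S) = -7 + S²
J = 4967823/68114 (J = 14 + 7*(573461/(-7 + (340 - 601)²)) = 14 + 7*(573461/(-7 + (-261)²)) = 14 + 7*(573461/(-7 + 68121)) = 14 + 7*(573461/68114) = 14 + 4014227/68114 = 4967823/68114 ≈ 72.934)
((-957181 - 1379571) + 73691) - J = ((-957181 - 1379571) + 73691) - 1*4967823/68114 = (-2336752 + 73691) - 4967823/68114 = -2263061 - 4967823/68114 = -154151104777/68114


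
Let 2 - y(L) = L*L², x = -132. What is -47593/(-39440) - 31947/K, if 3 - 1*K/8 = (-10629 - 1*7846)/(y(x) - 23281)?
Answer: -44781204738973/33763312060 ≈ -1326.3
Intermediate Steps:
y(L) = 2 - L³ (y(L) = 2 - L*L² = 2 - L³)
K = 54788336/2276689 (K = 24 - 8*(-10629 - 1*7846)/((2 - 1*(-132)³) - 23281) = 24 - 8*(-10629 - 7846)/((2 - 1*(-2299968)) - 23281) = 24 - (-147800)/((2 + 2299968) - 23281) = 24 - (-147800)/(2299970 - 23281) = 24 - (-147800)/2276689 = 24 - 8*(-18475/2276689) = 24 + 147800/2276689 = 54788336/2276689 ≈ 24.065)
-47593/(-39440) - 31947/K = -47593/(-39440) - 31947/54788336/2276689 = -47593*(-1/39440) - 31947*2276689/54788336 = 47593/39440 - 72733383483/54788336 = -44781204738973/33763312060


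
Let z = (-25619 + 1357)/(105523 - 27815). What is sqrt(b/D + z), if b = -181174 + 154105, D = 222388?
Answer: I*sqrt(2024900440705916963)/2160165838 ≈ 0.65874*I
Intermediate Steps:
z = -12131/38854 (z = -24262/77708 = -24262*1/77708 = -12131/38854 ≈ -0.31222)
b = -27069
sqrt(b/D + z) = sqrt(-27069/222388 - 12131/38854) = sqrt(-1874763877/4320331676) = I*sqrt(2024900440705916963)/2160165838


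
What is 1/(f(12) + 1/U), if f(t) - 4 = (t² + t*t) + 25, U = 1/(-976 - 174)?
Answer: -1/833 ≈ -0.0012005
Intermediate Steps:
U = -1/1150 (U = 1/(-1150) = -1/1150 ≈ -0.00086956)
f(t) = 29 + 2*t² (f(t) = 4 + ((t² + t*t) + 25) = 4 + ((t² + t²) + 25) = 4 + (2*t² + 25) = 4 + (25 + 2*t²) = 29 + 2*t²)
1/(f(12) + 1/U) = 1/((29 + 2*12²) + 1/(-1/1150)) = 1/((29 + 2*144) - 1150) = 1/((29 + 288) - 1150) = 1/(317 - 1150) = 1/(-833) = -1/833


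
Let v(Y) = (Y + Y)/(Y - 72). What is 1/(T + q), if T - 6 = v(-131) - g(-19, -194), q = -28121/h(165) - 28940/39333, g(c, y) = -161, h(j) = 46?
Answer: -52470222/23284774195 ≈ -0.0022534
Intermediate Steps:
q = -1107414533/1809318 (q = -28121/46 - 28940/39333 = -1107414533/1809318 ≈ -612.06)
v(Y) = 2*Y/(-72 + Y) (v(Y) = (2*Y)/(-72 + Y) = 2*Y/(-72 + Y))
T = 34163/203 (T = 6 + (2*(-131)/(-72 - 131) - 1*(-161)) = 6 + (2*(-131)/(-203) + 161) = 6 + (2*(-131)*(-1/203) + 161) = 6 + (262/203 + 161) = 6 + 32945/203 = 34163/203 ≈ 168.29)
1/(T + q) = 1/(34163/203 - 1107414533/1809318) = 1/(-23284774195/52470222) = -52470222/23284774195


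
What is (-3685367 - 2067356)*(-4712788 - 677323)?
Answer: 31007815522253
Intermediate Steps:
(-3685367 - 2067356)*(-4712788 - 677323) = -5752723*(-5390111) = 31007815522253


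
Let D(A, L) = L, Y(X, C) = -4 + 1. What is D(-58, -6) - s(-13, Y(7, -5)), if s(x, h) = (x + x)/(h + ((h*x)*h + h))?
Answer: -764/123 ≈ -6.2114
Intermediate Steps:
Y(X, C) = -3
s(x, h) = 2*x/(2*h + x*h**2) (s(x, h) = (2*x)/(h + (x*h**2 + h)) = (2*x)/(h + (h + x*h**2)) = (2*x)/(2*h + x*h**2) = 2*x/(2*h + x*h**2))
D(-58, -6) - s(-13, Y(7, -5)) = -6 - 2*(-13)/((-3)*(2 - 3*(-13))) = -6 - 2*(-13)*(-1)/(3*(2 + 39)) = -6 - 2*(-13)*(-1)/(3*41) = -6 - 1*26/123 = -6 - 26/123 = -764/123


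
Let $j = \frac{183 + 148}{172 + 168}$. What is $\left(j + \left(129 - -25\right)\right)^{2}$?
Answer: $\frac{2776341481}{115600} \approx 24017.0$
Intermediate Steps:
$j = \frac{331}{340} \approx 0.97353$
$\left(j + \left(129 - -25\right)\right)^{2} = \left(\frac{331}{340} + \left(129 - -25\right)\right)^{2} = \left(\frac{331}{340} + \left(129 + 25\right)\right)^{2} = \left(\frac{331}{340} + 154\right)^{2} = \left(\frac{52691}{340}\right)^{2} = \frac{2776341481}{115600}$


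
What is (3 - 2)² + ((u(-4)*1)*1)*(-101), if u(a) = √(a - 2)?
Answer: 1 - 101*I*√6 ≈ 1.0 - 247.4*I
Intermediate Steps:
u(a) = √(-2 + a)
(3 - 2)² + ((u(-4)*1)*1)*(-101) = (3 - 2)² + ((√(-2 - 4)*1)*1)*(-101) = 1² + ((√(-6)*1)*1)*(-101) = 1 + (((I*√6)*1)*1)*(-101) = 1 + ((I*√6)*1)*(-101) = 1 + (I*√6)*(-101) = 1 - 101*I*√6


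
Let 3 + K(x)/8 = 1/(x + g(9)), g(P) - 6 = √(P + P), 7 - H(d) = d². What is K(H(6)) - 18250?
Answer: -9338198/511 - 24*√2/511 ≈ -18274.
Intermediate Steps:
H(d) = 7 - d²
g(P) = 6 + √2*√P (g(P) = 6 + √(P + P) = 6 + √(2*P) = 6 + √2*√P)
K(x) = -24 + 8/(6 + x + 3*√2) (K(x) = -24 + 8/(x + (6 + √2*√9)) = -24 + 8/(x + (6 + √2*3)) = -24 + 8/(x + (6 + 3*√2)) = -24 + 8/(6 + x + 3*√2))
K(H(6)) - 18250 = 8*(-17 - 9*√2 - 3*(7 - 1*6²))/(6 + (7 - 1*6²) + 3*√2) - 18250 = 8*(-17 - 9*√2 - 3*(7 - 1*36))/(6 + (7 - 1*36) + 3*√2) - 18250 = 8*(-17 - 9*√2 - 3*(7 - 36))/(6 + (7 - 36) + 3*√2) - 18250 = 8*(-17 - 9*√2 - 3*(-29))/(6 - 29 + 3*√2) - 18250 = 8*(-17 - 9*√2 + 87)/(-23 + 3*√2) - 18250 = 8*(70 - 9*√2)/(-23 + 3*√2) - 18250 = -18250 + 8*(70 - 9*√2)/(-23 + 3*√2)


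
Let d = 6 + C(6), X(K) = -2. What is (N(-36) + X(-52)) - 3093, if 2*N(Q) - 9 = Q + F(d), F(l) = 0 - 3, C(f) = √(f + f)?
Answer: -3110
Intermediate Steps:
C(f) = √2*√f (C(f) = √(2*f) = √2*√f)
d = 6 + 2*√3 (d = 6 + √2*√6 = 6 + 2*√3 ≈ 9.4641)
F(l) = -3
N(Q) = 3 + Q/2 (N(Q) = 9/2 + (Q - 3)/2 = 9/2 + (-3 + Q)/2 = 9/2 + (-3/2 + Q/2) = 3 + Q/2)
(N(-36) + X(-52)) - 3093 = ((3 + (½)*(-36)) - 2) - 3093 = ((3 - 18) - 2) - 3093 = (-15 - 2) - 3093 = -17 - 3093 = -3110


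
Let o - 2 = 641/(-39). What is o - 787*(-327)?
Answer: 10036048/39 ≈ 2.5733e+5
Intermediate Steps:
o = -563/39 (o = 2 + 641/(-39) = 2 + 641*(-1/39) = 2 - 641/39 = -563/39 ≈ -14.436)
o - 787*(-327) = -563/39 - 787*(-327) = -563/39 + 257349 = 10036048/39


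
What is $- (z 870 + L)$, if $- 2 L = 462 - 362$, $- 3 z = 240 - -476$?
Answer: $207690$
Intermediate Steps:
$z = - \frac{716}{3}$ ($z = - \frac{240 - -476}{3} = - \frac{240 + 476}{3} = \left(- \frac{1}{3}\right) 716 = - \frac{716}{3} \approx -238.67$)
$L = -50$ ($L = - \frac{462 - 362}{2} = \left(- \frac{1}{2}\right) 100 = -50$)
$- (z 870 + L) = - (\left(- \frac{716}{3}\right) 870 - 50) = - (-207640 - 50) = \left(-1\right) \left(-207690\right) = 207690$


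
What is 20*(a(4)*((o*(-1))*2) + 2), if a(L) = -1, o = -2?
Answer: -40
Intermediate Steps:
20*(a(4)*((o*(-1))*2) + 2) = 20*(-(-2*(-1))*2 + 2) = 20*(-2*2 + 2) = 20*(-1*4 + 2) = 20*(-4 + 2) = 20*(-2) = -40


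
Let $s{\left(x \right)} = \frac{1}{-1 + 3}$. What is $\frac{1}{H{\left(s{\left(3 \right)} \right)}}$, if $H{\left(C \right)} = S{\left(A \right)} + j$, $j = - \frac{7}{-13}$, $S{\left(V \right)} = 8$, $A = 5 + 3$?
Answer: $\frac{13}{111} \approx 0.11712$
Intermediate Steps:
$A = 8$
$j = \frac{7}{13}$ ($j = \left(-7\right) \left(- \frac{1}{13}\right) = \frac{7}{13} \approx 0.53846$)
$s{\left(x \right)} = \frac{1}{2}$
$H{\left(C \right)} = \frac{111}{13}$ ($H{\left(C \right)} = 8 + \frac{7}{13} = \frac{111}{13}$)
$\frac{1}{H{\left(s{\left(3 \right)} \right)}} = \frac{1}{\frac{111}{13}} = \frac{13}{111}$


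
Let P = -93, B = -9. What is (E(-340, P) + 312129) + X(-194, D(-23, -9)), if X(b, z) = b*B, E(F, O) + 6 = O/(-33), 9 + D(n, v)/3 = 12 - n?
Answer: 3452590/11 ≈ 3.1387e+5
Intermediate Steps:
D(n, v) = 9 - 3*n (D(n, v) = -27 + 3*(12 - n) = -27 + (36 - 3*n) = 9 - 3*n)
E(F, O) = -6 - O/33 (E(F, O) = -6 + O/(-33) = -6 + O*(-1/33) = -6 - O/33)
X(b, z) = -9*b (X(b, z) = b*(-9) = -9*b)
(E(-340, P) + 312129) + X(-194, D(-23, -9)) = ((-6 - 1/33*(-93)) + 312129) - 9*(-194) = ((-6 + 31/11) + 312129) + 1746 = (-35/11 + 312129) + 1746 = 3433384/11 + 1746 = 3452590/11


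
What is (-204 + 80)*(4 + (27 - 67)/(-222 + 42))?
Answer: -4712/9 ≈ -523.56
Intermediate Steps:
(-204 + 80)*(4 + (27 - 67)/(-222 + 42)) = -124*(4 - 40/(-180)) = -124*(4 - 40*(-1/180)) = -124*(4 + 2/9) = -124*38/9 = -4712/9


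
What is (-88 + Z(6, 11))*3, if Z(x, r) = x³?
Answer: 384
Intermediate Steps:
(-88 + Z(6, 11))*3 = (-88 + 6³)*3 = (-88 + 216)*3 = 128*3 = 384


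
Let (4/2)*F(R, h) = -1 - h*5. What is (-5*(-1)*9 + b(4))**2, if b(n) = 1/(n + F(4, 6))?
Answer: 1067089/529 ≈ 2017.2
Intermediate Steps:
F(R, h) = -1/2 - 5*h/2 (F(R, h) = (-1 - h*5)/2 = (-1 - 5*h)/2 = -1/2 - 5*h/2)
b(n) = 1/(-31/2 + n) (b(n) = 1/(n + (-1/2 - 5/2*6)) = 1/(n + (-1/2 - 15)) = 1/(n - 31/2) = 1/(-31/2 + n))
(-5*(-1)*9 + b(4))**2 = (-5*(-1)*9 + 2/(-31 + 2*4))**2 = (5*9 + 2/(-31 + 8))**2 = (45 + 2/(-23))**2 = (45 + 2*(-1/23))**2 = (45 - 2/23)**2 = (1033/23)**2 = 1067089/529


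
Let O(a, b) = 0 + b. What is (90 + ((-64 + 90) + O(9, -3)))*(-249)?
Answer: -28137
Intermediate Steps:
O(a, b) = b
(90 + ((-64 + 90) + O(9, -3)))*(-249) = (90 + ((-64 + 90) - 3))*(-249) = (90 + (26 - 3))*(-249) = (90 + 23)*(-249) = 113*(-249) = -28137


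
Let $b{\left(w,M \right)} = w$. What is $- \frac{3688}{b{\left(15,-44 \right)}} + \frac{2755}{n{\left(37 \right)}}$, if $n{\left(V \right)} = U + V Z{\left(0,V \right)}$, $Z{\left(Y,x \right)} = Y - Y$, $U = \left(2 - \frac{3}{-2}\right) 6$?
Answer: $- \frac{12041}{105} \approx -114.68$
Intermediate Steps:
$U = 21$ ($U = \left(2 - - \frac{3}{2}\right) 6 = \left(2 + \frac{3}{2}\right) 6 = \frac{7}{2} \cdot 6 = 21$)
$Z{\left(Y,x \right)} = 0$
$n{\left(V \right)} = 21$ ($n{\left(V \right)} = 21 + V 0 = 21 + 0 = 21$)
$- \frac{3688}{b{\left(15,-44 \right)}} + \frac{2755}{n{\left(37 \right)}} = - \frac{3688}{15} + \frac{2755}{21} = - \frac{12041}{105}$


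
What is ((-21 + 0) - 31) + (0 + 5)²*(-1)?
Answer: -77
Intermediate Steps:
((-21 + 0) - 31) + (0 + 5)²*(-1) = (-21 - 31) + 5²*(-1) = -52 + 25*(-1) = -52 - 25 = -77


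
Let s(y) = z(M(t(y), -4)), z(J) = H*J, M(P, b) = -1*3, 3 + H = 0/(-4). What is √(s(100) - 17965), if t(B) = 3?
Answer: 134*I ≈ 134.0*I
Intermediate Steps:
H = -3 (H = -3 + 0/(-4) = -3 + 0*(-¼) = -3 + 0 = -3)
M(P, b) = -3
z(J) = -3*J
s(y) = 9 (s(y) = -3*(-3) = 9)
√(s(100) - 17965) = √(9 - 17965) = √(-17956) = 134*I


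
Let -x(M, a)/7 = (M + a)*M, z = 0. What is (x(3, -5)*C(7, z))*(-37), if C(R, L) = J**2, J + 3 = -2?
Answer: -38850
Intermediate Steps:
x(M, a) = -7*M*(M + a) (x(M, a) = -7*(M + a)*M = -7*M*(M + a))
J = -5 (J = -3 - 2 = -5)
C(R, L) = 25 (C(R, L) = (-5)**2 = 25)
(x(3, -5)*C(7, z))*(-37) = (-7*3*(3 - 5)*25)*(-37) = (-7*3*(-2)*25)*(-37) = (42*25)*(-37) = 1050*(-37) = -38850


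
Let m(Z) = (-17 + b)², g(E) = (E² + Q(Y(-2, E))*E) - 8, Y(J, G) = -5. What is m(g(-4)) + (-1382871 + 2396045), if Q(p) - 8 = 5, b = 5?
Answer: 1013318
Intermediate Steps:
Q(p) = 13 (Q(p) = 8 + 5 = 13)
g(E) = -8 + E² + 13*E (g(E) = (E² + 13*E) - 8 = -8 + E² + 13*E)
m(Z) = 144 (m(Z) = (-17 + 5)² = (-12)² = 144)
m(g(-4)) + (-1382871 + 2396045) = 144 + (-1382871 + 2396045) = 144 + 1013174 = 1013318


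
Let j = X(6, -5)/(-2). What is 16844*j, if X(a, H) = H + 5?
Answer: 0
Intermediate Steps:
X(a, H) = 5 + H
j = 0 (j = (5 - 5)/(-2) = 0*(-½) = 0)
16844*j = 16844*0 = 0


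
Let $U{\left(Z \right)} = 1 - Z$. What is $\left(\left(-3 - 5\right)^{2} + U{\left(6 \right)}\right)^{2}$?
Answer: $3481$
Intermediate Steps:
$\left(\left(-3 - 5\right)^{2} + U{\left(6 \right)}\right)^{2} = \left(\left(-3 - 5\right)^{2} + \left(1 - 6\right)\right)^{2} = \left(\left(-8\right)^{2} + \left(1 - 6\right)\right)^{2} = \left(64 - 5\right)^{2} = 59^{2} = 3481$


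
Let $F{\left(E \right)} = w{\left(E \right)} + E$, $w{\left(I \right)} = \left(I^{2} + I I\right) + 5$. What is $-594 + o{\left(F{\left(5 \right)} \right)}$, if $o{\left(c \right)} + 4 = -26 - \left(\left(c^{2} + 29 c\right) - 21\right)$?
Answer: $-5943$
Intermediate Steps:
$w{\left(I \right)} = 5 + 2 I^{2}$ ($w{\left(I \right)} = \left(I^{2} + I^{2}\right) + 5 = 2 I^{2} + 5 = 5 + 2 I^{2}$)
$F{\left(E \right)} = 5 + E + 2 E^{2}$ ($F{\left(E \right)} = \left(5 + 2 E^{2}\right) + E = 5 + E + 2 E^{2}$)
$o{\left(c \right)} = -9 - c^{2} - 29 c$ ($o{\left(c \right)} = -4 - \left(5 + c^{2} + 29 c\right) = -9 - c^{2} - 29 c$)
$-594 + o{\left(F{\left(5 \right)} \right)} = -594 - \left(9 + \left(5 + 5 + 2 \cdot 5^{2}\right)^{2} + 29 \left(5 + 5 + 2 \cdot 5^{2}\right)\right) = -594 - \left(9 + \left(5 + 5 + 2 \cdot 25\right)^{2} + 29 \left(5 + 5 + 2 \cdot 25\right)\right) = -594 - \left(9 + \left(5 + 5 + 50\right)^{2} + 29 \left(5 + 5 + 50\right)\right) = -594 - 5349 = -5943$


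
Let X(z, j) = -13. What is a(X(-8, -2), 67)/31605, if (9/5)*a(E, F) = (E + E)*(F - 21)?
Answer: -1196/56889 ≈ -0.021023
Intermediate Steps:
a(E, F) = 10*E*(-21 + F)/9 (a(E, F) = 5*((E + E)*(F - 21))/9 = 5*((2*E)*(-21 + F))/9 = 5*(2*E*(-21 + F))/9 = 10*E*(-21 + F)/9)
a(X(-8, -2), 67)/31605 = ((10/9)*(-13)*(-21 + 67))/31605 = ((10/9)*(-13)*46)*(1/31605) = -5980/9*1/31605 = -1196/56889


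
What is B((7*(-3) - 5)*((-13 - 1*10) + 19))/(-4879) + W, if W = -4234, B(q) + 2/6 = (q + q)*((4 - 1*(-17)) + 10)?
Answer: -61992401/14637 ≈ -4235.3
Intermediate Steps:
B(q) = -1/3 + 62*q (B(q) = -1/3 + (q + q)*((4 - 1*(-17)) + 10) = -1/3 + (2*q)*((4 + 17) + 10) = -1/3 + (2*q)*(21 + 10) = -1/3 + (2*q)*31 = -1/3 + 62*q)
B((7*(-3) - 5)*((-13 - 1*10) + 19))/(-4879) + W = (-1/3 + 62*((7*(-3) - 5)*((-13 - 1*10) + 19)))/(-4879) - 4234 = (-1/3 + 62*((-21 - 5)*((-13 - 10) + 19)))*(-1/4879) - 4234 = (-1/3 + 62*(-26*(-23 + 19)))*(-1/4879) - 4234 = (-1/3 + 62*(-26*(-4)))*(-1/4879) - 4234 = (-1/3 + 62*104)*(-1/4879) - 4234 = (-1/3 + 6448)*(-1/4879) - 4234 = (19343/3)*(-1/4879) - 4234 = -19343/14637 - 4234 = -61992401/14637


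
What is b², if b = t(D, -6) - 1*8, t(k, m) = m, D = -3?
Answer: 196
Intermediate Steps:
b = -14 (b = -6 - 1*8 = -6 - 8 = -14)
b² = (-14)² = 196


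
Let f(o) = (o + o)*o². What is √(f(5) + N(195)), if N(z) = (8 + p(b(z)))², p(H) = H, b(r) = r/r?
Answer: √331 ≈ 18.193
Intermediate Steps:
b(r) = 1
N(z) = 81 (N(z) = (8 + 1)² = 9² = 81)
f(o) = 2*o³ (f(o) = (2*o)*o² = 2*o³)
√(f(5) + N(195)) = √(2*5³ + 81) = √(2*125 + 81) = √(250 + 81) = √331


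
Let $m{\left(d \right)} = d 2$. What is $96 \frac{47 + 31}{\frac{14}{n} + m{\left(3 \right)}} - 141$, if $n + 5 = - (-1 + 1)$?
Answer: $2199$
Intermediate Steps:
$n = -5$ ($n = -5 - \left(-1 + 1\right) = -5 - 0 = -5 + 0 = -5$)
$m{\left(d \right)} = 2 d$
$96 \frac{47 + 31}{\frac{14}{n} + m{\left(3 \right)}} - 141 = 96 \frac{47 + 31}{\frac{14}{-5} + 2 \cdot 3} - 141 = 96 \frac{78}{14 \left(- \frac{1}{5}\right) + 6} - 141 = 96 \frac{78}{- \frac{14}{5} + 6} - 141 = 96 \frac{78}{\frac{16}{5}} - 141 = 96 \cdot 78 \cdot \frac{5}{16} - 141 = 96 \cdot \frac{195}{8} - 141 = 2340 - 141 = 2199$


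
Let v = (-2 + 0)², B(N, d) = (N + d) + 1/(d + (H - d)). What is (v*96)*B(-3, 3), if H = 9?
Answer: 128/3 ≈ 42.667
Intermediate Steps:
B(N, d) = ⅑ + N + d (B(N, d) = (N + d) + 1/(d + (9 - d)) = (N + d) + 1/9 = (N + d) + ⅑ = ⅑ + N + d)
v = 4 (v = (-2)² = 4)
(v*96)*B(-3, 3) = (4*96)*(⅑ - 3 + 3) = 384*(⅑) = 128/3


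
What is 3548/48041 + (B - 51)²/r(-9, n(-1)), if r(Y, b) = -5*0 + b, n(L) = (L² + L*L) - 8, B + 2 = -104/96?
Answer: -20231851769/41507424 ≈ -487.43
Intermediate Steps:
B = -37/12 (B = -2 - 104/96 = -2 - 104*1/96 = -2 - 13/12 = -37/12 ≈ -3.0833)
n(L) = -8 + 2*L² (n(L) = (L² + L²) - 8 = 2*L² - 8 = -8 + 2*L²)
r(Y, b) = b (r(Y, b) = 0 + b = b)
3548/48041 + (B - 51)²/r(-9, n(-1)) = 3548/48041 + (-37/12 - 51)²/(-8 + 2*(-1)²) = 3548*(1/48041) + (-649/12)²/(-8 + 2*1) = 3548/48041 + 421201/(144*(-8 + 2)) = 3548/48041 + (421201/144)/(-6) = 3548/48041 + (421201/144)*(-⅙) = 3548/48041 - 421201/864 = -20231851769/41507424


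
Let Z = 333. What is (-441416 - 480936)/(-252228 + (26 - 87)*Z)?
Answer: 922352/272541 ≈ 3.3843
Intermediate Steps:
(-441416 - 480936)/(-252228 + (26 - 87)*Z) = (-441416 - 480936)/(-252228 + (26 - 87)*333) = -922352/(-252228 - 61*333) = -922352/(-252228 - 20313) = -922352/(-272541) = -922352*(-1/272541) = 922352/272541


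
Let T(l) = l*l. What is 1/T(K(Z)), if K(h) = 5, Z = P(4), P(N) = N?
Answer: 1/25 ≈ 0.040000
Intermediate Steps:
Z = 4
T(l) = l²
1/T(K(Z)) = 1/(5²) = 1/25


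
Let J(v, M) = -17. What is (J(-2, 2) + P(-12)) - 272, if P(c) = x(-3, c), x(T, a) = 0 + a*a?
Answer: -145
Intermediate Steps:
x(T, a) = a² (x(T, a) = 0 + a² = a²)
P(c) = c²
(J(-2, 2) + P(-12)) - 272 = (-17 + (-12)²) - 272 = (-17 + 144) - 272 = 127 - 272 = -145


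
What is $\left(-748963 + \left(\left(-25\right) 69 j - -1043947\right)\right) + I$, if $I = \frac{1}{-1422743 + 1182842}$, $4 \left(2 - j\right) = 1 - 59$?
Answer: $\frac{127877548741}{479802} \approx 2.6652 \cdot 10^{5}$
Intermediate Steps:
$j = \frac{33}{2}$ ($j = 2 - \frac{1 - 59}{4} = 2 - - \frac{29}{2} = 2 + \frac{29}{2} = \frac{33}{2} \approx 16.5$)
$I = - \frac{1}{239901}$ ($I = \frac{1}{-239901} = - \frac{1}{239901} \approx -4.1684 \cdot 10^{-6}$)
$\left(-748963 + \left(\left(-25\right) 69 j - -1043947\right)\right) + I = \left(-748963 + \left(\left(-25\right) 69 \cdot \frac{33}{2} - -1043947\right)\right) - \frac{1}{239901} = \left(-748963 + \left(\left(-1725\right) \frac{33}{2} + 1043947\right)\right) - \frac{1}{239901} = \left(-748963 + \left(- \frac{56925}{2} + 1043947\right)\right) - \frac{1}{239901} = \left(-748963 + \frac{2030969}{2}\right) - \frac{1}{239901} = \frac{533043}{2} - \frac{1}{239901} = \frac{127877548741}{479802}$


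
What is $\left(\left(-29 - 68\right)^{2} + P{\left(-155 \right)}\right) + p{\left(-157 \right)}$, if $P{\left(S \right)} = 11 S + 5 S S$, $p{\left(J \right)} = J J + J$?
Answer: $152321$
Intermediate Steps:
$p{\left(J \right)} = J + J^{2}$ ($p{\left(J \right)} = J^{2} + J = J + J^{2}$)
$P{\left(S \right)} = 5 S^{2} + 11 S$ ($P{\left(S \right)} = 11 S + 5 S^{2} = 5 S^{2} + 11 S$)
$\left(\left(-29 - 68\right)^{2} + P{\left(-155 \right)}\right) + p{\left(-157 \right)} = \left(\left(-29 - 68\right)^{2} - 155 \left(11 + 5 \left(-155\right)\right)\right) - 157 \left(1 - 157\right) = \left(\left(-97\right)^{2} - 155 \left(11 - 775\right)\right) - -24492 = \left(9409 - -118420\right) + 24492 = \left(9409 + 118420\right) + 24492 = 127829 + 24492 = 152321$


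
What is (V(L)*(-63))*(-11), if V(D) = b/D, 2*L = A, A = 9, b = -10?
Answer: -1540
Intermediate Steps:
L = 9/2 (L = (1/2)*9 = 9/2 ≈ 4.5000)
V(D) = -10/D
(V(L)*(-63))*(-11) = (-10/9/2*(-63))*(-11) = (-10*2/9*(-63))*(-11) = -20/9*(-63)*(-11) = 140*(-11) = -1540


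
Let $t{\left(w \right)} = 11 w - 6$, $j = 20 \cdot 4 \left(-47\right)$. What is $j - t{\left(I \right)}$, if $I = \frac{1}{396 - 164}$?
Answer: $- \frac{870939}{232} \approx -3754.0$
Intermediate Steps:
$j = -3760$ ($j = 80 \left(-47\right) = -3760$)
$I = \frac{1}{232} \approx 0.0043103$
$t{\left(w \right)} = -6 + 11 w$
$j - t{\left(I \right)} = -3760 - \left(-6 + 11 \cdot \frac{1}{232}\right) = -3760 - \left(-6 + \frac{11}{232}\right) = -3760 - - \frac{1381}{232} = -3760 + \frac{1381}{232} = - \frac{870939}{232}$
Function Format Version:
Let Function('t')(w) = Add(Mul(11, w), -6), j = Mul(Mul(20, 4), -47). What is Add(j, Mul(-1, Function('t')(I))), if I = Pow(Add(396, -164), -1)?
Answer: Rational(-870939, 232) ≈ -3754.0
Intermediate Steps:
j = -3760 (j = Mul(80, -47) = -3760)
I = Rational(1, 232) (I = Pow(232, -1) = Rational(1, 232) ≈ 0.0043103)
Function('t')(w) = Add(-6, Mul(11, w))
Add(j, Mul(-1, Function('t')(I))) = Add(-3760, Mul(-1, Add(-6, Mul(11, Rational(1, 232))))) = Add(-3760, Mul(-1, Add(-6, Rational(11, 232)))) = Add(-3760, Mul(-1, Rational(-1381, 232))) = Add(-3760, Rational(1381, 232)) = Rational(-870939, 232)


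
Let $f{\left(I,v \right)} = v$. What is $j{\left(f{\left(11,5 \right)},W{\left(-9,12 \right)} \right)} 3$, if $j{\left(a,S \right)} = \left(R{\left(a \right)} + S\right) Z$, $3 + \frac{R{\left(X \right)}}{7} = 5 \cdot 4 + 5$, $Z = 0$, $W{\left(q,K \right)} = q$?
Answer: $0$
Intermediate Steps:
$R{\left(X \right)} = 154$ ($R{\left(X \right)} = -21 + 7 \left(5 \cdot 4 + 5\right) = -21 + 7 \left(20 + 5\right) = -21 + 7 \cdot 25 = -21 + 175 = 154$)
$j{\left(a,S \right)} = 0$ ($j{\left(a,S \right)} = \left(154 + S\right) 0 = 0$)
$j{\left(f{\left(11,5 \right)},W{\left(-9,12 \right)} \right)} 3 = 0 \cdot 3 = 0$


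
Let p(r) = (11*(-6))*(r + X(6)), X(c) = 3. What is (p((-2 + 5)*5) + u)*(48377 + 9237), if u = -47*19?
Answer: -119894734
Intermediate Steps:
u = -893
p(r) = -198 - 66*r (p(r) = (11*(-6))*(r + 3) = -66*(3 + r) = -198 - 66*r)
(p((-2 + 5)*5) + u)*(48377 + 9237) = ((-198 - 66*(-2 + 5)*5) - 893)*(48377 + 9237) = ((-198 - 198*5) - 893)*57614 = ((-198 - 66*15) - 893)*57614 = ((-198 - 990) - 893)*57614 = (-1188 - 893)*57614 = -2081*57614 = -119894734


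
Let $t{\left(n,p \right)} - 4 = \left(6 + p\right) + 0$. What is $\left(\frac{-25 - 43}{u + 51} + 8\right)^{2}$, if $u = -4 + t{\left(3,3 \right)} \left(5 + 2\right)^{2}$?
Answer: $\frac{1825201}{29241} \approx 62.419$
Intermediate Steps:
$t{\left(n,p \right)} = 10 + p$ ($t{\left(n,p \right)} = 4 + \left(\left(6 + p\right) + 0\right) = 4 + \left(6 + p\right) = 10 + p$)
$u = 633$ ($u = -4 + \left(10 + 3\right) \left(5 + 2\right)^{2} = -4 + 13 \cdot 7^{2} = -4 + 13 \cdot 49 = -4 + 637 = 633$)
$\left(\frac{-25 - 43}{u + 51} + 8\right)^{2} = \left(\frac{-25 - 43}{633 + 51} + 8\right)^{2} = \left(- \frac{68}{684} + 8\right)^{2} = \left(\left(-68\right) \frac{1}{684} + 8\right)^{2} = \left(- \frac{17}{171} + 8\right)^{2} = \left(\frac{1351}{171}\right)^{2} = \frac{1825201}{29241}$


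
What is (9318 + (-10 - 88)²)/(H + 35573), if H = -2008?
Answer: 18922/33565 ≈ 0.56374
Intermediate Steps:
(9318 + (-10 - 88)²)/(H + 35573) = (9318 + (-10 - 88)²)/(-2008 + 35573) = (9318 + (-98)²)/33565 = (9318 + 9604)*(1/33565) = 18922*(1/33565) = 18922/33565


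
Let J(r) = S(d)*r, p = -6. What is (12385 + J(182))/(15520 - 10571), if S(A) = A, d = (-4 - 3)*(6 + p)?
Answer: 12385/4949 ≈ 2.5025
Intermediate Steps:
d = 0 (d = (-4 - 3)*(6 - 6) = -7*0 = 0)
J(r) = 0 (J(r) = 0*r = 0)
(12385 + J(182))/(15520 - 10571) = (12385 + 0)/(15520 - 10571) = 12385/4949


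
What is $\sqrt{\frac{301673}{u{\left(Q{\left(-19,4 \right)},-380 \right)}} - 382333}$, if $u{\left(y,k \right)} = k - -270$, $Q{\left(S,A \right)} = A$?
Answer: $\frac{i \sqrt{4659413330}}{110} \approx 620.54 i$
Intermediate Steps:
$u{\left(y,k \right)} = 270 + k$ ($u{\left(y,k \right)} = k + 270 = 270 + k$)
$\sqrt{\frac{301673}{u{\left(Q{\left(-19,4 \right)},-380 \right)}} - 382333} = \sqrt{\frac{301673}{270 - 380} - 382333} = \sqrt{\frac{301673}{-110} - 382333} = \sqrt{301673 \left(- \frac{1}{110}\right) - 382333} = \sqrt{- \frac{301673}{110} - 382333} = \sqrt{- \frac{42358303}{110}} = \frac{i \sqrt{4659413330}}{110}$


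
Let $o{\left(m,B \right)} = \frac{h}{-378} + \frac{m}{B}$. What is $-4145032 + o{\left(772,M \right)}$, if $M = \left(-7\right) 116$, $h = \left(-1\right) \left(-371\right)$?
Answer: $- \frac{45437861965}{10962} \approx -4.145 \cdot 10^{6}$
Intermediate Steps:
$h = 371$
$M = -812$
$o{\left(m,B \right)} = - \frac{53}{54} + \frac{m}{B}$ ($o{\left(m,B \right)} = \frac{371}{-378} + \frac{m}{B} = 371 \left(- \frac{1}{378}\right) + \frac{m}{B} = - \frac{53}{54} + \frac{m}{B}$)
$-4145032 + o{\left(772,M \right)} = -4145032 - \left(\frac{53}{54} - \frac{772}{-812}\right) = -4145032 + \left(- \frac{53}{54} + 772 \left(- \frac{1}{812}\right)\right) = -4145032 - \frac{21181}{10962} = - \frac{45437861965}{10962}$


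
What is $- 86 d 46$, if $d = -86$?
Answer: $340216$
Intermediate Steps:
$- 86 d 46 = \left(-86\right) \left(-86\right) 46 = 7396 \cdot 46 = 340216$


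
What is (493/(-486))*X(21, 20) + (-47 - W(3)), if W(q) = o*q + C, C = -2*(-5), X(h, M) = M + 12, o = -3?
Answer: -19552/243 ≈ -80.461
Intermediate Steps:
X(h, M) = 12 + M
C = 10
W(q) = 10 - 3*q (W(q) = -3*q + 10 = 10 - 3*q)
(493/(-486))*X(21, 20) + (-47 - W(3)) = (493/(-486))*(12 + 20) + (-47 - (10 - 3*3)) = (493*(-1/486))*32 + (-47 - (10 - 9)) = -493/486*32 + (-47 - 1*1) = -7888/243 + (-47 - 1) = -7888/243 - 48 = -19552/243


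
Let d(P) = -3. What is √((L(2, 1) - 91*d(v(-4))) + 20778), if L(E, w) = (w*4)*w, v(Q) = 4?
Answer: √21055 ≈ 145.10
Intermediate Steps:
L(E, w) = 4*w² (L(E, w) = (4*w)*w = 4*w²)
√((L(2, 1) - 91*d(v(-4))) + 20778) = √((4*1² - 91*(-3)) + 20778) = √((4*1 + 273) + 20778) = √((4 + 273) + 20778) = √(277 + 20778) = √21055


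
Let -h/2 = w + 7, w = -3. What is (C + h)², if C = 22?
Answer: 196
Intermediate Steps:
h = -8 (h = -2*(-3 + 7) = -2*4 = -8)
(C + h)² = (22 - 8)² = 14² = 196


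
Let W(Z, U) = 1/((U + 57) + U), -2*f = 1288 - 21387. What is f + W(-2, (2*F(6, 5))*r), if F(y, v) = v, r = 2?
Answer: 1949605/194 ≈ 10050.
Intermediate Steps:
f = 20099/2 (f = -(1288 - 21387)/2 = -1/2*(-20099) = 20099/2 ≈ 10050.)
W(Z, U) = 1/(57 + 2*U) (W(Z, U) = 1/((57 + U) + U) = 1/(57 + 2*U))
f + W(-2, (2*F(6, 5))*r) = 20099/2 + 1/(57 + 2*((2*5)*2)) = 20099/2 + 1/(57 + 2*(10*2)) = 20099/2 + 1/(57 + 2*20) = 20099/2 + 1/(57 + 40) = 20099/2 + 1/97 = 1949605/194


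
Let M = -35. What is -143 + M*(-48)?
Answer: 1537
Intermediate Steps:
-143 + M*(-48) = -143 - 35*(-48) = -143 + 1680 = 1537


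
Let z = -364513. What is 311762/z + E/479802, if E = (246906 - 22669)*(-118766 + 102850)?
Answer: -650540237997160/87447033213 ≈ -7439.3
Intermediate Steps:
E = -3568956092 (E = 224237*(-15916) = -3568956092)
311762/z + E/479802 = 311762/(-364513) - 3568956092/479802 = 311762*(-1/364513) - 3568956092*1/479802 = -311762/364513 - 1784478046/239901 = -650540237997160/87447033213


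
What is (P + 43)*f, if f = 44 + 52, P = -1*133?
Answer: -8640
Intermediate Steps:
P = -133
f = 96
(P + 43)*f = (-133 + 43)*96 = -90*96 = -8640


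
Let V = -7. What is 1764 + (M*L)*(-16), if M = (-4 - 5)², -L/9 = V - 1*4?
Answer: -126540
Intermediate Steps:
L = 99 (L = -9*(-7 - 1*4) = -9*(-7 - 4) = -9*(-11) = 99)
M = 81 (M = (-9)² = 81)
1764 + (M*L)*(-16) = 1764 + (81*99)*(-16) = 1764 + 8019*(-16) = 1764 - 128304 = -126540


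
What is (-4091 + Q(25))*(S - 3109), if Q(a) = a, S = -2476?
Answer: 22708610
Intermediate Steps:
(-4091 + Q(25))*(S - 3109) = (-4091 + 25)*(-2476 - 3109) = -4066*(-5585) = 22708610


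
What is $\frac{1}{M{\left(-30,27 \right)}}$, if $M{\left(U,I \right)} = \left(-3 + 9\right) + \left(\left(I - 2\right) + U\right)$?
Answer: $1$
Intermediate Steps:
$M{\left(U,I \right)} = 4 + I + U$ ($M{\left(U,I \right)} = 6 + \left(\left(-2 + I\right) + U\right) = 6 + \left(-2 + I + U\right) = 4 + I + U$)
$\frac{1}{M{\left(-30,27 \right)}} = \frac{1}{4 + 27 - 30} = 1^{-1} = 1$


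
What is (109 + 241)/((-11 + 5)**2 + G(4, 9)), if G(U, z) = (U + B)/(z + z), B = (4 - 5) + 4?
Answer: 1260/131 ≈ 9.6183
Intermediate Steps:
B = 3 (B = -1 + 4 = 3)
G(U, z) = (3 + U)/(2*z) (G(U, z) = (U + 3)/(z + z) = (3 + U)/((2*z)) = (3 + U)*(1/(2*z)) = (3 + U)/(2*z))
(109 + 241)/((-11 + 5)**2 + G(4, 9)) = (109 + 241)/((-11 + 5)**2 + (1/2)*(3 + 4)/9) = 350/((-6)**2 + (1/2)*(1/9)*7) = 350/(36 + 7/18) = 350/(655/18) = 350*(18/655) = 1260/131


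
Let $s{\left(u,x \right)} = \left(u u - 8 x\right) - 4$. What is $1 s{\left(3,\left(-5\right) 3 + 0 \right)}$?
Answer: $125$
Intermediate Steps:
$s{\left(u,x \right)} = -4 + u^{2} - 8 x$ ($s{\left(u,x \right)} = \left(u^{2} - 8 x\right) - 4 = -4 + u^{2} - 8 x$)
$1 s{\left(3,\left(-5\right) 3 + 0 \right)} = 1 \left(-4 + 3^{2} - 8 \left(\left(-5\right) 3 + 0\right)\right) = 1 \left(-4 + 9 - 8 \left(-15 + 0\right)\right) = 1 \left(-4 + 9 - -120\right) = 1 \left(-4 + 9 + 120\right) = 1 \cdot 125 = 125$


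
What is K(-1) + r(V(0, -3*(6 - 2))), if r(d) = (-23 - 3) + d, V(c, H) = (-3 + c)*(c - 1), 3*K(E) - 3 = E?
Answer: -67/3 ≈ -22.333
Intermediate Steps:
K(E) = 1 + E/3
V(c, H) = (-1 + c)*(-3 + c) (V(c, H) = (-3 + c)*(-1 + c) = (-1 + c)*(-3 + c))
r(d) = -26 + d
K(-1) + r(V(0, -3*(6 - 2))) = (1 + (⅓)*(-1)) + (-26 + (3 + 0² - 4*0)) = (1 - ⅓) + (-26 + (3 + 0 + 0)) = ⅔ + (-26 + 3) = ⅔ - 23 = -67/3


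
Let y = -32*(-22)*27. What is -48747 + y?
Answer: -29739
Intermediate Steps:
y = 19008 (y = 704*27 = 19008)
-48747 + y = -48747 + 19008 = -29739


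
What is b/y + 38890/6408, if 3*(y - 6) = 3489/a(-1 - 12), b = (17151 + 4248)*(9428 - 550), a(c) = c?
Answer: -1130434182017/496620 ≈ -2.2763e+6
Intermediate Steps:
b = 189980322 (b = 21399*8878 = 189980322)
y = -1085/13 (y = 6 + (3489/(-1 - 12))/3 = 6 + (3489/(-13))/3 = 6 + (3489*(-1/13))/3 = 6 + (1/3)*(-3489/13) = 6 - 1163/13 = -1085/13 ≈ -83.462)
b/y + 38890/6408 = 189980322/(-1085/13) + 38890/6408 = 189980322*(-13/1085) + 38890*(1/6408) = -352820598/155 + 19445/3204 = -1130434182017/496620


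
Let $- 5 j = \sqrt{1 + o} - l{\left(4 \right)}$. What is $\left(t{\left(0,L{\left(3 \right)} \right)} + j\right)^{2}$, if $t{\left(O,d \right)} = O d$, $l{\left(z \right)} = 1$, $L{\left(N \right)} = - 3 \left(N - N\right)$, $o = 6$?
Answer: $\frac{\left(1 - \sqrt{7}\right)^{2}}{25} \approx 0.10834$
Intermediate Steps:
$L{\left(N \right)} = 0$ ($L{\left(N \right)} = \left(-3\right) 0 = 0$)
$j = \frac{1}{5} - \frac{\sqrt{7}}{5}$ ($j = - \frac{\sqrt{1 + 6} - 1}{5} = - \frac{\sqrt{7} - 1}{5} = - \frac{-1 + \sqrt{7}}{5} = \frac{1}{5} - \frac{\sqrt{7}}{5} \approx -0.32915$)
$\left(t{\left(0,L{\left(3 \right)} \right)} + j\right)^{2} = \left(0 \cdot 0 + \left(\frac{1}{5} - \frac{\sqrt{7}}{5}\right)\right)^{2} = \left(0 + \left(\frac{1}{5} - \frac{\sqrt{7}}{5}\right)\right)^{2} = \left(\frac{1}{5} - \frac{\sqrt{7}}{5}\right)^{2}$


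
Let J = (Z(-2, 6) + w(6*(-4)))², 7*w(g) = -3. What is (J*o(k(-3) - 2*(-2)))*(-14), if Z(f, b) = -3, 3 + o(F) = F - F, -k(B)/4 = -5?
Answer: 3456/7 ≈ 493.71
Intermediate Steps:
k(B) = 20 (k(B) = -4*(-5) = 20)
o(F) = -3 (o(F) = -3 + (F - F) = -3 + 0 = -3)
w(g) = -3/7 (w(g) = (⅐)*(-3) = -3/7)
J = 576/49 (J = (-3 - 3/7)² = (-24/7)² = 576/49 ≈ 11.755)
(J*o(k(-3) - 2*(-2)))*(-14) = ((576/49)*(-3))*(-14) = -1728/49*(-14) = 3456/7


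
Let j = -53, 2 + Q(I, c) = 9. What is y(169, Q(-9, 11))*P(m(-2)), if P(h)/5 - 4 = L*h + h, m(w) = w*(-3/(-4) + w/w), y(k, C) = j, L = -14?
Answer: -26235/2 ≈ -13118.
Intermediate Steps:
Q(I, c) = 7 (Q(I, c) = -2 + 9 = 7)
y(k, C) = -53
m(w) = 7*w/4 (m(w) = w*(-3*(-¼) + 1) = w*(¾ + 1) = w*(7/4) = 7*w/4)
P(h) = 20 - 65*h (P(h) = 20 + 5*(-14*h + h) = 20 + 5*(-13*h) = 20 - 65*h)
y(169, Q(-9, 11))*P(m(-2)) = -53*(20 - 455*(-2)/4) = -53*(20 - 65*(-7/2)) = -53*(20 + 455/2) = -53*495/2 = -26235/2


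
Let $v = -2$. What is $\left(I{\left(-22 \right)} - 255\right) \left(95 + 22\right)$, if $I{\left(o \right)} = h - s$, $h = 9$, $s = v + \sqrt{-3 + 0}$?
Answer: $-28548 - 117 i \sqrt{3} \approx -28548.0 - 202.65 i$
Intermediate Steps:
$s = -2 + i \sqrt{3}$ ($s = -2 + \sqrt{-3 + 0} = -2 + \sqrt{-3} = -2 + i \sqrt{3} \approx -2.0 + 1.732 i$)
$I{\left(o \right)} = 11 - i \sqrt{3}$ ($I{\left(o \right)} = 9 - \left(-2 + i \sqrt{3}\right) = 9 + \left(2 - i \sqrt{3}\right) = 11 - i \sqrt{3}$)
$\left(I{\left(-22 \right)} - 255\right) \left(95 + 22\right) = \left(\left(11 - i \sqrt{3}\right) - 255\right) \left(95 + 22\right) = \left(-244 - i \sqrt{3}\right) 117 = -28548 - 117 i \sqrt{3}$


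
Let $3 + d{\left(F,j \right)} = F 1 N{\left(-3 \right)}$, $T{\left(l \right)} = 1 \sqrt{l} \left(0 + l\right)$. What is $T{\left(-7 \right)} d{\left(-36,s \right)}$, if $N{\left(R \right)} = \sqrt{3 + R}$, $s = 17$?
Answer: $21 i \sqrt{7} \approx 55.561 i$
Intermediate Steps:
$T{\left(l \right)} = l^{\frac{3}{2}}$ ($T{\left(l \right)} = \sqrt{l} l = l^{\frac{3}{2}}$)
$d{\left(F,j \right)} = -3$ ($d{\left(F,j \right)} = -3 + F 1 \sqrt{3 - 3} = -3 + F \sqrt{0} = -3 + F 0 = -3 + 0 = -3$)
$T{\left(-7 \right)} d{\left(-36,s \right)} = \left(-7\right)^{\frac{3}{2}} \left(-3\right) = - 7 i \sqrt{7} \left(-3\right) = 21 i \sqrt{7}$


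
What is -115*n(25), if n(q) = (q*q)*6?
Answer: -431250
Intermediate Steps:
n(q) = 6*q² (n(q) = q²*6 = 6*q²)
-115*n(25) = -690*25² = -690*625 = -115*3750 = -431250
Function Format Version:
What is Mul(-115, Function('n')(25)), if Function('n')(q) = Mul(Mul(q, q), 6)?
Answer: -431250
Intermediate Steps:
Function('n')(q) = Mul(6, Pow(q, 2)) (Function('n')(q) = Mul(Pow(q, 2), 6) = Mul(6, Pow(q, 2)))
Mul(-115, Function('n')(25)) = Mul(-115, Mul(6, Pow(25, 2))) = Mul(-115, Mul(6, 625)) = Mul(-115, 3750) = -431250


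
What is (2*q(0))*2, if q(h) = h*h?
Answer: 0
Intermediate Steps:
q(h) = h**2
(2*q(0))*2 = (2*0**2)*2 = (2*0)*2 = 0*2 = 0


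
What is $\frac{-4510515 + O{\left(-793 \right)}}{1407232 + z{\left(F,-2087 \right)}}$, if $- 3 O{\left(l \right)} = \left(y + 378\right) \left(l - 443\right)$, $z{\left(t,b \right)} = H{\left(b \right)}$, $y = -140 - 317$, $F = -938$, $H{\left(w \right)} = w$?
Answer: $- \frac{649009}{200735} \approx -3.2332$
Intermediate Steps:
$y = -457$
$z{\left(t,b \right)} = b$
$O{\left(l \right)} = - \frac{34997}{3} + \frac{79 l}{3}$ ($O{\left(l \right)} = - \frac{\left(-457 + 378\right) \left(l - 443\right)}{3} = - \frac{\left(-79\right) \left(-443 + l\right)}{3} = - \frac{34997 - 79 l}{3} = - \frac{34997}{3} + \frac{79 l}{3}$)
$\frac{-4510515 + O{\left(-793 \right)}}{1407232 + z{\left(F,-2087 \right)}} = \frac{-4510515 + \left(- \frac{34997}{3} + \frac{79}{3} \left(-793\right)\right)}{1407232 - 2087} = \frac{-4510515 - 32548}{1405145} = \left(-4510515 - 32548\right) \frac{1}{1405145} = \left(-4543063\right) \frac{1}{1405145} = - \frac{649009}{200735}$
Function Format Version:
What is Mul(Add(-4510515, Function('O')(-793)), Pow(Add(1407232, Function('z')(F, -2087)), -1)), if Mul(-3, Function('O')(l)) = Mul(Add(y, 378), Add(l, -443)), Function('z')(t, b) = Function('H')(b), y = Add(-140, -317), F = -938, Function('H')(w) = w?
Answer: Rational(-649009, 200735) ≈ -3.2332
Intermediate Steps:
y = -457
Function('z')(t, b) = b
Function('O')(l) = Add(Rational(-34997, 3), Mul(Rational(79, 3), l)) (Function('O')(l) = Mul(Rational(-1, 3), Mul(Add(-457, 378), Add(l, -443))) = Mul(Rational(-1, 3), Mul(-79, Add(-443, l))) = Mul(Rational(-1, 3), Add(34997, Mul(-79, l))) = Add(Rational(-34997, 3), Mul(Rational(79, 3), l)))
Mul(Add(-4510515, Function('O')(-793)), Pow(Add(1407232, Function('z')(F, -2087)), -1)) = Mul(Add(-4510515, Add(Rational(-34997, 3), Mul(Rational(79, 3), -793))), Pow(Add(1407232, -2087), -1)) = Mul(Add(-4510515, Add(Rational(-34997, 3), Rational(-62647, 3))), Pow(1405145, -1)) = Mul(Add(-4510515, -32548), Rational(1, 1405145)) = Mul(-4543063, Rational(1, 1405145)) = Rational(-649009, 200735)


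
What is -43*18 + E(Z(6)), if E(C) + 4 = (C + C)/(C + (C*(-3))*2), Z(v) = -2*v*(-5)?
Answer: -3892/5 ≈ -778.40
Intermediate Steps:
Z(v) = 10*v
E(C) = -22/5 (E(C) = -4 + (C + C)/(C + (C*(-3))*2) = -4 + (2*C)/(C - 3*C*2) = -4 + (2*C)/(C - 6*C) = -4 + (2*C)/((-5*C)) = -4 + (2*C)*(-1/(5*C)) = -4 - ⅖ = -22/5)
-43*18 + E(Z(6)) = -43*18 - 22/5 = -774 - 22/5 = -3892/5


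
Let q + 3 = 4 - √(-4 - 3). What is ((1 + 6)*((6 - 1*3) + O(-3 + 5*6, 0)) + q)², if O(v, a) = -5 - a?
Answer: (13 + I*√7)² ≈ 162.0 + 68.79*I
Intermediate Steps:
q = 1 - I*√7 (q = -3 + (4 - √(-4 - 3)) = -3 + (4 - √(-7)) = -3 + (4 - I*√7) = 1 - I*√7 ≈ 1.0 - 2.6458*I)
((1 + 6)*((6 - 1*3) + O(-3 + 5*6, 0)) + q)² = ((1 + 6)*((6 - 1*3) + (-5 - 1*0)) + (1 - I*√7))² = (7*((6 - 3) + (-5 + 0)) + (1 - I*√7))² = (7*(3 - 5) + (1 - I*√7))² = (7*(-2) + (1 - I*√7))² = (-14 + (1 - I*√7))² = (-13 - I*√7)²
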